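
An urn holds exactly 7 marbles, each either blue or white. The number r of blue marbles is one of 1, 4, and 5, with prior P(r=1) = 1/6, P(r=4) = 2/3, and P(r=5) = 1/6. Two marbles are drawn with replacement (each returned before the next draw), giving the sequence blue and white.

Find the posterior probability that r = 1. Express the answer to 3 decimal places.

The likelihood of the observed sequence under each hypothesis: P(data | r = 1) = (1/7)(6/7) = 6/49; P(data | r = 4) = (4/7)(3/7) = 12/49; P(data | r = 5) = (5/7)(2/7) = 10/49.
Multiplying each by its prior: 1/6 · 6/49 = 1/49, 2/3 · 12/49 = 8/49, 1/6 · 10/49 = 5/147; these sum to 32/147.
By Bayes' rule, P(r = 1 | data) = (1/49) / (32/147) = 3/32.

0.094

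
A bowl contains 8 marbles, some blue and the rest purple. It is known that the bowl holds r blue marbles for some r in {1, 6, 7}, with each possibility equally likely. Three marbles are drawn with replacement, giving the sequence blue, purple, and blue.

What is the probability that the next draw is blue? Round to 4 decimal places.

0.7637

Under each hypothesis, the probability of the observed sequence is: P(data | r = 1) = (1/8)(7/8)(1/8) = 0.013672; P(data | r = 6) = (6/8)(2/8)(6/8) = 0.14062; P(data | r = 7) = (7/8)(1/8)(7/8) = 0.095703.
Weighting by the prior gives 1/3 · 0.013672 = 0.0045573, 1/3 · 0.14062 = 0.046875, 1/3 · 0.095703 = 0.031901; these sum to 0.083333.
Normalising, the posterior is P(r = 1 | data) = 0.054688, P(r = 6 | data) = 0.5625, P(r = 7 | data) = 0.38281.
So P(blue next | data) = Σ P(blue next | H) P(H | data) = (1/8)(0.054688) + (3/4)(0.5625) + (7/8)(0.38281) = 0.76367.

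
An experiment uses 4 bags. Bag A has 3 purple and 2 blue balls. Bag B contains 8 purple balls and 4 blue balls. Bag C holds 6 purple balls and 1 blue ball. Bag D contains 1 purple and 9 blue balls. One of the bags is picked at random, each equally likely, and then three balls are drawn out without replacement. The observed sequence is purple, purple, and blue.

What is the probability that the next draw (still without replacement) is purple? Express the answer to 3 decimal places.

Compute the likelihood of the observed sequence for each case: P(data | bag A) = (3/5)(2/4)(2/3) = 0.2; P(data | bag B) = (8/12)(7/11)(4/10) = 0.1697; P(data | bag C) = (6/7)(5/6)(1/5) = 0.14286; P(data | bag D) = (1/10)(0/9) = 0.
Weighting by the prior gives 1/4 · 0.2 = 0.05, 1/4 · 0.1697 = 0.042424, 1/4 · 0.14286 = 0.035714, 1/4 · 0 = 0; these sum to 0.12814.
Dividing through by the total gives posterior P(bag A | data) = 0.3902, P(bag B | data) = 0.33108, P(bag C | data) = 0.27872, P(bag D | data) = 0.
The predictive probability is P(purple next | data) = (1/2)(0.3902) + (2/3)(0.33108) + (1)(0.27872) = 0.69454.

0.695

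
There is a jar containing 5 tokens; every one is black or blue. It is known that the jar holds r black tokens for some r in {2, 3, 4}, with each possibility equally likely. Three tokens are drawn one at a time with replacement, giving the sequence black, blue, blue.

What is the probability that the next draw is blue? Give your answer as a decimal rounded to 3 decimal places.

0.482

For each hypothesis, P(data | H) works out to: P(data | r = 2) = (2/5)(3/5)(3/5) = 18/125; P(data | r = 3) = (3/5)(2/5)(2/5) = 12/125; P(data | r = 4) = (4/5)(1/5)(1/5) = 4/125.
The prior-weighted likelihoods are 1/3 · 18/125 = 6/125, 1/3 · 12/125 = 4/125, 1/3 · 4/125 = 4/375; these sum to 34/375.
Dividing through by the total gives posterior P(r = 2 | data) = 9/17, P(r = 3 | data) = 6/17, P(r = 4 | data) = 2/17.
So P(blue next | data) = Σ P(blue next | H) P(H | data) = (3/5)(9/17) + (2/5)(6/17) + (1/5)(2/17) = 41/85.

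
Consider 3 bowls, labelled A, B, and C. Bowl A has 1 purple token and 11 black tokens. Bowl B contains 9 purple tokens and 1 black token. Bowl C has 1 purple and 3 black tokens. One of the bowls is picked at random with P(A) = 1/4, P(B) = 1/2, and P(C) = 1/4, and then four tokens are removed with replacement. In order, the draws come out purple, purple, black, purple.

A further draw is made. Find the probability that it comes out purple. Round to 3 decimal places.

Under each hypothesis, the probability of the observed sequence is: P(data | bowl A) = (1/12)(1/12)(11/12)(1/12) = 0.00053048; P(data | bowl B) = (9/10)(9/10)(1/10)(9/10) = 0.0729; P(data | bowl C) = (1/4)(1/4)(3/4)(1/4) = 0.011719.
Multiplying each by its prior: 1/4 · 0.00053048 = 0.00013262, 1/2 · 0.0729 = 0.03645, 1/4 · 0.011719 = 0.0029297; with total 0.039512.
Dividing through by the total gives posterior P(bowl A | data) = 0.0033564, P(bowl B | data) = 0.9225, P(bowl C | data) = 0.074146.
Averaging over the posterior, P(purple next | data) = (1/12)(0.0033564) + (9/10)(0.9225) + (1/4)(0.074146) = 0.84906.

0.849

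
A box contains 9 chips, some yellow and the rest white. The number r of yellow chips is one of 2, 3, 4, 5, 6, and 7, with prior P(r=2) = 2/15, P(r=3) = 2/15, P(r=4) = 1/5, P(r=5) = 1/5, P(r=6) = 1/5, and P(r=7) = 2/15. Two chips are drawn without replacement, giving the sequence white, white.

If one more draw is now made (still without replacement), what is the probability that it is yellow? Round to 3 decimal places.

For each hypothesis, P(data | H) works out to: P(data | r = 2) = (7/9)(6/8) = 7/12; P(data | r = 3) = (6/9)(5/8) = 5/12; P(data | r = 4) = (5/9)(4/8) = 5/18; P(data | r = 5) = (4/9)(3/8) = 1/6; P(data | r = 6) = (3/9)(2/8) = 1/12; P(data | r = 7) = (2/9)(1/8) = 1/36.
Multiplying each by its prior: 2/15 · 7/12 = 7/90, 2/15 · 5/12 = 1/18, 1/5 · 5/18 = 1/18, 1/5 · 1/6 = 1/30, 1/5 · 1/12 = 1/60, 2/15 · 1/36 = 1/270; summing to 131/540.
Normalising, the posterior is P(r = 2 | data) = 42/131, P(r = 3 | data) = 30/131, P(r = 4 | data) = 30/131, P(r = 5 | data) = 18/131, P(r = 6 | data) = 9/131, P(r = 7 | data) = 2/131.
The predictive probability is P(yellow next | data) = (2/7)(42/131) + (3/7)(30/131) + (4/7)(30/131) + (5/7)(18/131) + (6/7)(9/131) + (1)(2/131) = 452/917.

0.493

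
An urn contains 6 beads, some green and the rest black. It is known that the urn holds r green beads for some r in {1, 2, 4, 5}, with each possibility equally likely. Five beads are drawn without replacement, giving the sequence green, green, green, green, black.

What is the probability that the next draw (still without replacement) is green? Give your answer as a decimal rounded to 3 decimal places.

The likelihood of the observed sequence under each hypothesis: P(data | r = 1) = (1/6)(0/5) = 0; P(data | r = 2) = (2/6)(1/5)(0/4) = 0; P(data | r = 4) = (4/6)(3/5)(2/4)(1/3)(2/2) = 1/15; P(data | r = 5) = (5/6)(4/5)(3/4)(2/3)(1/2) = 1/6.
Weighting by the prior gives 1/4 · 0 = 0, 1/4 · 0 = 0, 1/4 · 1/15 = 1/60, 1/4 · 1/6 = 1/24; with total 7/120.
Normalising, the posterior is P(r = 1 | data) = 0, P(r = 2 | data) = 0, P(r = 4 | data) = 2/7, P(r = 5 | data) = 5/7.
The predictive probability is P(green next | data) = (0)(2/7) + (1)(5/7) = 5/7.

0.714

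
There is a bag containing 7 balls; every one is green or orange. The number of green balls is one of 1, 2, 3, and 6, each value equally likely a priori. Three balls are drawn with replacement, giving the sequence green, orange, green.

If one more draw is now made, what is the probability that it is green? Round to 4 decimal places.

The likelihood of the observed sequence under each hypothesis: P(data | r = 1) = (1/7)(6/7)(1/7) = 6/343; P(data | r = 2) = (2/7)(5/7)(2/7) = 20/343; P(data | r = 3) = (3/7)(4/7)(3/7) = 36/343; P(data | r = 6) = (6/7)(1/7)(6/7) = 36/343.
Multiplying each by its prior: 1/4 · 6/343 = 3/686, 1/4 · 20/343 = 5/343, 1/4 · 36/343 = 9/343, 1/4 · 36/343 = 9/343; these sum to 1/14.
Dividing through by the total gives posterior P(r = 1 | data) = 3/49, P(r = 2 | data) = 10/49, P(r = 3 | data) = 18/49, P(r = 6 | data) = 18/49.
The predictive probability is P(green next | data) = (1/7)(3/49) + (2/7)(10/49) + (3/7)(18/49) + (6/7)(18/49) = 185/343.

0.5394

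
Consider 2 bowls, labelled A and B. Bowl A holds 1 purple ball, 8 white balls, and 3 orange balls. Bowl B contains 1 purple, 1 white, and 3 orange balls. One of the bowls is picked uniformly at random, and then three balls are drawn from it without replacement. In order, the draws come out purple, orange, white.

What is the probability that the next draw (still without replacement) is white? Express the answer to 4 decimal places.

For each hypothesis, P(data | H) works out to: P(data | bowl A) = (1/12)(3/11)(8/10) = 1/55; P(data | bowl B) = (1/5)(3/4)(1/3) = 1/20.
The prior-weighted likelihoods are 1/2 · 1/55 = 1/110, 1/2 · 1/20 = 1/40; these sum to 3/88.
Dividing through by the total gives posterior P(bowl A | data) = 4/15, P(bowl B | data) = 11/15.
So P(white next | data) = Σ P(white next | H) P(H | data) = (7/9)(4/15) + (0)(11/15) = 28/135.

0.2074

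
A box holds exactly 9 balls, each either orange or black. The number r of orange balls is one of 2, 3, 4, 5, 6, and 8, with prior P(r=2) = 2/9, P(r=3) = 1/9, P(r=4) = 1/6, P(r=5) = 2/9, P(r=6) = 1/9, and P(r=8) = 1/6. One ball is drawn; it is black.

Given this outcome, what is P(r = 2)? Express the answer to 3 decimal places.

The likelihood of this draw under each hypothesis: P(data | r = 2) = (7/9) = 7/9; P(data | r = 3) = (6/9) = 2/3; P(data | r = 4) = (5/9) = 5/9; P(data | r = 5) = (4/9) = 4/9; P(data | r = 6) = (3/9) = 1/3; P(data | r = 8) = (1/9) = 1/9.
Multiplying each by its prior: 2/9 · 7/9 = 14/81, 1/9 · 2/3 = 2/27, 1/6 · 5/9 = 5/54, 2/9 · 4/9 = 8/81, 1/9 · 1/3 = 1/27, 1/6 · 1/9 = 1/54; these sum to 40/81.
Hence P(r = 2 | data) = (14/81) / (40/81) = 7/20.

0.350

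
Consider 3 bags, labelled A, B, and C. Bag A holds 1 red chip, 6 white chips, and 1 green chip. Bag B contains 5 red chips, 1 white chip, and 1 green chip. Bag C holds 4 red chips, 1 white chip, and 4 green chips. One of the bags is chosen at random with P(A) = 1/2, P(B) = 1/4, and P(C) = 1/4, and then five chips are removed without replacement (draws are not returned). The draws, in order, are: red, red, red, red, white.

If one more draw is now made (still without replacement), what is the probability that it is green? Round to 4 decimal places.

0.5161

Under each hypothesis, the probability of the observed sequence is: P(data | bag A) = (1/8)(0/7) = 0; P(data | bag B) = (5/7)(4/6)(3/5)(2/4)(1/3) = 0.047619; P(data | bag C) = (4/9)(3/8)(2/7)(1/6)(1/5) = 0.0015873.
Multiplying each by its prior: 1/2 · 0 = 0, 1/4 · 0.047619 = 0.011905, 1/4 · 0.0015873 = 0.00039683; summing to 0.012302.
The posterior is then P(bag A | data) = 0, P(bag B | data) = 0.96774, P(bag C | data) = 0.032258.
So P(green next | data) = Σ P(green next | H) P(H | data) = (1/2)(0.96774) + (1)(0.032258) = 0.51613.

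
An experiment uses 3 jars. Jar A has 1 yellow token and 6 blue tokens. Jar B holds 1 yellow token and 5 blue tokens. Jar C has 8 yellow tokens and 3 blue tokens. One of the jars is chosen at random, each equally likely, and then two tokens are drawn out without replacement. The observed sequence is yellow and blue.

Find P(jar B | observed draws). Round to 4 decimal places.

For each hypothesis, P(data | H) works out to: P(data | jar A) = (1/7)(6/6) = 0.14286; P(data | jar B) = (1/6)(5/5) = 0.16667; P(data | jar C) = (8/11)(3/10) = 0.21818.
Multiplying each by its prior: 1/3 · 0.14286 = 0.047619, 1/3 · 0.16667 = 0.055556, 1/3 · 0.21818 = 0.072727; summing to 0.1759.
Hence P(jar B | data) = (0.055556) / (0.1759) = 0.31583.

0.3158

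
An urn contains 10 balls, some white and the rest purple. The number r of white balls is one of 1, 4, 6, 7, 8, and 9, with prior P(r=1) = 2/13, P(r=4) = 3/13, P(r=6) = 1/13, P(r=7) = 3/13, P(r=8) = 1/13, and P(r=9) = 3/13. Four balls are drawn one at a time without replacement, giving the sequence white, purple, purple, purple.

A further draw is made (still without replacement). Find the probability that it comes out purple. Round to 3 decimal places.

For each hypothesis, P(data | H) works out to: P(data | r = 1) = (1/10)(9/9)(8/8)(7/7) = 0.1; P(data | r = 4) = (4/10)(6/9)(5/8)(4/7) = 0.095238; P(data | r = 6) = (6/10)(4/9)(3/8)(2/7) = 0.028571; P(data | r = 7) = (7/10)(3/9)(2/8)(1/7) = 0.0083333; P(data | r = 8) = (8/10)(2/9)(1/8)(0/7) = 0; P(data | r = 9) = (9/10)(1/9)(0/8) = 0.
The prior-weighted likelihoods are 2/13 · 0.1 = 0.015385, 3/13 · 0.095238 = 0.021978, 1/13 · 0.028571 = 0.0021978, 3/13 · 0.0083333 = 0.0019231, 1/13 · 0 = 0, 3/13 · 0 = 0; these sum to 0.041484.
The posterior is then P(r = 1 | data) = 0.37086, P(r = 4 | data) = 0.5298, P(r = 6 | data) = 0.05298, P(r = 7 | data) = 0.046358, P(r = 8 | data) = 0, P(r = 9 | data) = 0.
The predictive probability is P(purple next | data) = (1)(0.37086) + (1/2)(0.5298) + (1/6)(0.05298) + (0)(0.046358) = 0.64459.

0.645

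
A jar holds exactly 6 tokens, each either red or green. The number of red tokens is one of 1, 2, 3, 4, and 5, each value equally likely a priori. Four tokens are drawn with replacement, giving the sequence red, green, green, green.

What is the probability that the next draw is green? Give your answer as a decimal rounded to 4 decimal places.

0.6509

The likelihood of the observed sequence under each hypothesis: P(data | r = 1) = (1/6)(5/6)(5/6)(5/6) = 0.096451; P(data | r = 2) = (2/6)(4/6)(4/6)(4/6) = 0.098765; P(data | r = 3) = (3/6)(3/6)(3/6)(3/6) = 0.0625; P(data | r = 4) = (4/6)(2/6)(2/6)(2/6) = 0.024691; P(data | r = 5) = (5/6)(1/6)(1/6)(1/6) = 0.003858.
The prior-weighted likelihoods are 1/5 · 0.096451 = 0.01929, 1/5 · 0.098765 = 0.019753, 1/5 · 0.0625 = 0.0125, 1/5 · 0.024691 = 0.0049383, 1/5 · 0.003858 = 0.0007716; with total 0.057253.
Dividing through by the total gives posterior P(r = 1 | data) = 0.33693, P(r = 2 | data) = 0.34501, P(r = 3 | data) = 0.21833, P(r = 4 | data) = 0.086253, P(r = 5 | data) = 0.013477.
Averaging over the posterior, P(green next | data) = (5/6)(0.33693) + (2/3)(0.34501) + (1/2)(0.21833) + (1/3)(0.086253) + (1/6)(0.013477) = 0.65094.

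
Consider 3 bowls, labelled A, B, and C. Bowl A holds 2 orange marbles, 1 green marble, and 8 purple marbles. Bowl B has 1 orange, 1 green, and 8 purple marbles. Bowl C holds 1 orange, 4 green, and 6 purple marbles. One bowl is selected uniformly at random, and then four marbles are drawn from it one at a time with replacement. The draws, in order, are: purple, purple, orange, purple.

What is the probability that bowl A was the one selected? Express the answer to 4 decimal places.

Compute the likelihood of the observed sequence for each case: P(data | bowl A) = (8/11)(8/11)(2/11)(8/11) = 0.069941; P(data | bowl B) = (8/10)(8/10)(1/10)(8/10) = 0.0512; P(data | bowl C) = (6/11)(6/11)(1/11)(6/11) = 0.014753.
The prior-weighted likelihoods are 1/3 · 0.069941 = 0.023314, 1/3 · 0.0512 = 0.017067, 1/3 · 0.014753 = 0.0049177; these sum to 0.045298.
So P(bowl A | data) = (0.023314) / (0.045298) = 0.51467.

0.5147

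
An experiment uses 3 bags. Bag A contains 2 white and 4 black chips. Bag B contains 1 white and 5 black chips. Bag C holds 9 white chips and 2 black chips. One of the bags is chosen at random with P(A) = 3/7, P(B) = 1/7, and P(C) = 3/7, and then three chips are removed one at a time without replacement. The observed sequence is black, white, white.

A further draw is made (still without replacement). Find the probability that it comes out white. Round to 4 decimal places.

0.6000

The likelihood of the observed sequence under each hypothesis: P(data | bag A) = (4/6)(2/5)(1/4) = 1/15; P(data | bag B) = (5/6)(1/5)(0/4) = 0; P(data | bag C) = (2/11)(9/10)(8/9) = 8/55.
Multiplying each by its prior: 3/7 · 1/15 = 1/35, 1/7 · 0 = 0, 3/7 · 8/55 = 24/385; with total 1/11.
The posterior is then P(bag A | data) = 11/35, P(bag B | data) = 0, P(bag C | data) = 24/35.
The predictive probability is P(white next | data) = (0)(11/35) + (7/8)(24/35) = 3/5.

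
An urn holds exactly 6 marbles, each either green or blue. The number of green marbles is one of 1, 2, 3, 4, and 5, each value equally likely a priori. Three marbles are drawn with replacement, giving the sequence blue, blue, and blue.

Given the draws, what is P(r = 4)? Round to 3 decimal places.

0.036

Compute the likelihood of the observed sequence for each case: P(data | r = 1) = (5/6)(5/6)(5/6) = 0.5787; P(data | r = 2) = (4/6)(4/6)(4/6) = 0.2963; P(data | r = 3) = (3/6)(3/6)(3/6) = 0.125; P(data | r = 4) = (2/6)(2/6)(2/6) = 0.037037; P(data | r = 5) = (1/6)(1/6)(1/6) = 0.0046296.
Multiplying each by its prior: 1/5 · 0.5787 = 0.11574, 1/5 · 0.2963 = 0.059259, 1/5 · 0.125 = 0.025, 1/5 · 0.037037 = 0.0074074, 1/5 · 0.0046296 = 0.00092593; summing to 0.20833.
By Bayes' rule, P(r = 4 | data) = (0.0074074) / (0.20833) = 0.035556.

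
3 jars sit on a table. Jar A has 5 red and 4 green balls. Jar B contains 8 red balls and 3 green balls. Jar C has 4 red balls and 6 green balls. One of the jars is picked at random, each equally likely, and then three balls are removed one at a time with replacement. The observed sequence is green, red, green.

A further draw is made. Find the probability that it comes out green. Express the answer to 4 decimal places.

The likelihood of the observed sequence under each hypothesis: P(data | jar A) = (4/9)(5/9)(4/9) = 0.10974; P(data | jar B) = (3/11)(8/11)(3/11) = 0.054095; P(data | jar C) = (6/10)(4/10)(6/10) = 0.144.
The prior-weighted likelihoods are 1/3 · 0.10974 = 0.03658, 1/3 · 0.054095 = 0.018032, 1/3 · 0.144 = 0.048; these sum to 0.10261.
Normalising, the posterior is P(jar A | data) = 0.35649, P(jar B | data) = 0.17573, P(jar C | data) = 0.46778.
So P(green next | data) = Σ P(green next | H) P(H | data) = (4/9)(0.35649) + (3/11)(0.17573) + (3/5)(0.46778) = 0.48704.

0.4870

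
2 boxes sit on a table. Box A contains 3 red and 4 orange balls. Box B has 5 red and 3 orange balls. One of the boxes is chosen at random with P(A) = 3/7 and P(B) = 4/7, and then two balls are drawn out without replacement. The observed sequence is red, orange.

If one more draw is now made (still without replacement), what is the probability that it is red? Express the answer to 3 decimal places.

0.548

Compute the likelihood of the observed sequence for each case: P(data | box A) = (3/7)(4/6) = 2/7; P(data | box B) = (5/8)(3/7) = 15/56.
The prior-weighted likelihoods are 3/7 · 2/7 = 6/49, 4/7 · 15/56 = 15/98; with total 27/98.
The posterior is then P(box A | data) = 4/9, P(box B | data) = 5/9.
Averaging over the posterior, P(red next | data) = (2/5)(4/9) + (2/3)(5/9) = 74/135.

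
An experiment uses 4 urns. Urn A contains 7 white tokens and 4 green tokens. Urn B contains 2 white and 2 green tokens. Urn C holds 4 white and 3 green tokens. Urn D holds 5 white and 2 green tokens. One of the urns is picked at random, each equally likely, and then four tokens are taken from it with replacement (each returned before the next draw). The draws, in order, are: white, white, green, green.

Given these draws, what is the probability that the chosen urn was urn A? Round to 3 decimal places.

0.246

The likelihood of the observed sequence under each hypothesis: P(data | urn A) = (7/11)(7/11)(4/11)(4/11) = 0.053548; P(data | urn B) = (2/4)(2/4)(2/4)(2/4) = 0.0625; P(data | urn C) = (4/7)(4/7)(3/7)(3/7) = 0.059975; P(data | urn D) = (5/7)(5/7)(2/7)(2/7) = 0.041649.
Multiplying each by its prior: 1/4 · 0.053548 = 0.013387, 1/4 · 0.0625 = 0.015625, 1/4 · 0.059975 = 0.014994, 1/4 · 0.041649 = 0.010412; these sum to 0.054418.
So P(urn A | data) = (0.013387) / (0.054418) = 0.246.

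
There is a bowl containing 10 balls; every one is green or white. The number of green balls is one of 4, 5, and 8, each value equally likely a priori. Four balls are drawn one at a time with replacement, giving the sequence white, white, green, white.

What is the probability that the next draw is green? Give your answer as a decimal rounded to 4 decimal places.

For each hypothesis, P(data | H) works out to: P(data | r = 4) = (6/10)(6/10)(4/10)(6/10) = 0.0864; P(data | r = 5) = (5/10)(5/10)(5/10)(5/10) = 0.0625; P(data | r = 8) = (2/10)(2/10)(8/10)(2/10) = 0.0064.
Multiplying each by its prior: 1/3 · 0.0864 = 0.0288, 1/3 · 0.0625 = 0.020833, 1/3 · 0.0064 = 0.0021333; with total 0.051767.
Normalising, the posterior is P(r = 4 | data) = 0.55634, P(r = 5 | data) = 0.40245, P(r = 8 | data) = 0.041211.
Averaging over the posterior, P(green next | data) = (2/5)(0.55634) + (1/2)(0.40245) + (4/5)(0.041211) = 0.45673.

0.4567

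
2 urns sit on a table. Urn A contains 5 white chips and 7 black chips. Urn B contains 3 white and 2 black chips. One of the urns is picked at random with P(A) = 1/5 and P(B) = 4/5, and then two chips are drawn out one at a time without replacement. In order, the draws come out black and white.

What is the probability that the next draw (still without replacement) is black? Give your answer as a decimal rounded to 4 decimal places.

0.3816

Compute the likelihood of the observed sequence for each case: P(data | urn A) = (7/12)(5/11) = 0.26515; P(data | urn B) = (2/5)(3/4) = 0.3.
Multiplying each by its prior: 1/5 · 0.26515 = 0.05303, 4/5 · 0.3 = 0.24; summing to 0.29303.
Normalising, the posterior is P(urn A | data) = 0.18097, P(urn B | data) = 0.81903.
The predictive probability is P(black next | data) = (3/5)(0.18097) + (1/3)(0.81903) = 0.38159.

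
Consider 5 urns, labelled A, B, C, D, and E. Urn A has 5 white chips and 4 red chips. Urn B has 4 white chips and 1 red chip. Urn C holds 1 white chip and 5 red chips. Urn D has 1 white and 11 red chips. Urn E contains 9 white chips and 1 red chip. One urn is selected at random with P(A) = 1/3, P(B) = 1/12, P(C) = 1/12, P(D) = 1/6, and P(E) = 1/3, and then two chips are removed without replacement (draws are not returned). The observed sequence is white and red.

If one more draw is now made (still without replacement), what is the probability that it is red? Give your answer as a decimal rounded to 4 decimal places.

0.3960

The likelihood of the observed sequence under each hypothesis: P(data | urn A) = (5/9)(4/8) = 5/18; P(data | urn B) = (4/5)(1/4) = 1/5; P(data | urn C) = (1/6)(5/5) = 1/6; P(data | urn D) = (1/12)(11/11) = 1/12; P(data | urn E) = (9/10)(1/9) = 1/10.
The prior-weighted likelihoods are 1/3 · 5/18 = 5/54, 1/12 · 1/5 = 1/60, 1/12 · 1/6 = 1/72, 1/6 · 1/12 = 1/72, 1/3 · 1/10 = 1/30; with total 23/135.
The posterior is then P(urn A | data) = 25/46, P(urn B | data) = 9/92, P(urn C | data) = 15/184, P(urn D | data) = 15/184, P(urn E | data) = 9/46.
So P(red next | data) = Σ P(red next | H) P(H | data) = (3/7)(25/46) + (0)(9/92) + (1)(15/184) + (1)(15/184) + (0)(9/46) = 255/644.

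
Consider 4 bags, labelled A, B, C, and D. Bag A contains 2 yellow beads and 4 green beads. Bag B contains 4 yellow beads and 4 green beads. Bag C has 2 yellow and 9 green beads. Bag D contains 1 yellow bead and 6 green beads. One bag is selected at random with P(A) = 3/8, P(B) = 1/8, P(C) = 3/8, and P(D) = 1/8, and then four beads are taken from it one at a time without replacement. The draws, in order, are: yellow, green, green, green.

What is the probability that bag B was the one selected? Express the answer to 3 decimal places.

0.058

The likelihood of the observed sequence under each hypothesis: P(data | bag A) = (2/6)(4/5)(3/4)(2/3) = 2/15; P(data | bag B) = (4/8)(4/7)(3/6)(2/5) = 2/35; P(data | bag C) = (2/11)(9/10)(8/9)(7/8) = 7/55; P(data | bag D) = (1/7)(6/6)(5/5)(4/4) = 1/7.
Multiplying each by its prior: 3/8 · 2/15 = 1/20, 1/8 · 2/35 = 1/140, 3/8 · 7/55 = 21/440, 1/8 · 1/7 = 1/56; summing to 27/220.
By Bayes' rule, P(bag B | data) = (1/140) / (27/220) = 11/189.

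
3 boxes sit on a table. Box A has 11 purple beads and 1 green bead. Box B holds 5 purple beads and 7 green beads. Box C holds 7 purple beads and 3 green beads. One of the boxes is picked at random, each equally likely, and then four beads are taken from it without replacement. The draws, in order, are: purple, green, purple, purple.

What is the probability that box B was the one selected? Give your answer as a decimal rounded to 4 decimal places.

0.1451

For each hypothesis, P(data | H) works out to: P(data | box A) = (11/12)(1/11)(10/10)(9/9) = 0.083333; P(data | box B) = (5/12)(7/11)(4/10)(3/9) = 0.035354; P(data | box C) = (7/10)(3/9)(6/8)(5/7) = 0.125.
The prior-weighted likelihoods are 1/3 · 0.083333 = 0.027778, 1/3 · 0.035354 = 0.011785, 1/3 · 0.125 = 0.041667; summing to 0.081229.
Therefore the posterior P(box B | data) = (0.011785) / (0.081229) = 0.14508.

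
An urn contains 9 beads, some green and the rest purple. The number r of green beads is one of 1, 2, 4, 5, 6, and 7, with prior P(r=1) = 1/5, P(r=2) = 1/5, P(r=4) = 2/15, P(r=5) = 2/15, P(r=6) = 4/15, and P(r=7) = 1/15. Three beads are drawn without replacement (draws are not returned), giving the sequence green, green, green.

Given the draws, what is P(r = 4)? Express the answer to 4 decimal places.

0.0559

Compute the likelihood of the observed sequence for each case: P(data | r = 1) = (1/9)(0/8) = 0; P(data | r = 2) = (2/9)(1/8)(0/7) = 0; P(data | r = 4) = (4/9)(3/8)(2/7) = 0.047619; P(data | r = 5) = (5/9)(4/8)(3/7) = 0.11905; P(data | r = 6) = (6/9)(5/8)(4/7) = 0.2381; P(data | r = 7) = (7/9)(6/8)(5/7) = 0.41667.
Multiplying each by its prior: 1/5 · 0 = 0, 1/5 · 0 = 0, 2/15 · 0.047619 = 0.0063492, 2/15 · 0.11905 = 0.015873, 4/15 · 0.2381 = 0.063492, 1/15 · 0.41667 = 0.027778; summing to 0.11349.
Therefore the posterior P(r = 4 | data) = (0.0063492) / (0.11349) = 0.055944.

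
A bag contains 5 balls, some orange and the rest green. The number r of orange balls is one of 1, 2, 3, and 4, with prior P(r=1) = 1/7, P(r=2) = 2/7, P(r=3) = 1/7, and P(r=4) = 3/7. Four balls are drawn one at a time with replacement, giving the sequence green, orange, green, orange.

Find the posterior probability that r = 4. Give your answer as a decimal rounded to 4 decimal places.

0.2791

The likelihood of the observed sequence under each hypothesis: P(data | r = 1) = (4/5)(1/5)(4/5)(1/5) = 0.0256; P(data | r = 2) = (3/5)(2/5)(3/5)(2/5) = 0.0576; P(data | r = 3) = (2/5)(3/5)(2/5)(3/5) = 0.0576; P(data | r = 4) = (1/5)(4/5)(1/5)(4/5) = 0.0256.
Weighting by the prior gives 1/7 · 0.0256 = 0.0036571, 2/7 · 0.0576 = 0.016457, 1/7 · 0.0576 = 0.0082286, 3/7 · 0.0256 = 0.010971; these sum to 0.039314.
By Bayes' rule, P(r = 4 | data) = (0.010971) / (0.039314) = 0.27907.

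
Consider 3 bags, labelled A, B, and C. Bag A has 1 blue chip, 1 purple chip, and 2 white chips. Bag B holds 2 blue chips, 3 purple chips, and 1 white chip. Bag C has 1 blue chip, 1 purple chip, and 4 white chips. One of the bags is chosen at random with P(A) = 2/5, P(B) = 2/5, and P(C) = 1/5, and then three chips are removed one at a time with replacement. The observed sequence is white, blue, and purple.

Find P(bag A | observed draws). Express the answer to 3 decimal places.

For each hypothesis, P(data | H) works out to: P(data | bag A) = (2/4)(1/4)(1/4) = 0.03125; P(data | bag B) = (1/6)(2/6)(3/6) = 0.027778; P(data | bag C) = (4/6)(1/6)(1/6) = 0.018519.
Multiplying each by its prior: 2/5 · 0.03125 = 0.0125, 2/5 · 0.027778 = 0.011111, 1/5 · 0.018519 = 0.0037037; with total 0.027315.
Hence P(bag A | data) = (0.0125) / (0.027315) = 0.45763.

0.458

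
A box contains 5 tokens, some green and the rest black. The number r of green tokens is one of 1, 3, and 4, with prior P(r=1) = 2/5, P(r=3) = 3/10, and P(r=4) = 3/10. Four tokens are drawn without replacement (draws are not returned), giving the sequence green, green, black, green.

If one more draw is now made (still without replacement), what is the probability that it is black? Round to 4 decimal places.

0.3333

Compute the likelihood of the observed sequence for each case: P(data | r = 1) = (1/5)(0/4) = 0; P(data | r = 3) = (3/5)(2/4)(2/3)(1/2) = 1/10; P(data | r = 4) = (4/5)(3/4)(1/3)(2/2) = 1/5.
The prior-weighted likelihoods are 2/5 · 0 = 0, 3/10 · 1/10 = 3/100, 3/10 · 1/5 = 3/50; with total 9/100.
The posterior is then P(r = 1 | data) = 0, P(r = 3 | data) = 1/3, P(r = 4 | data) = 2/3.
So P(black next | data) = Σ P(black next | H) P(H | data) = (1)(1/3) + (0)(2/3) = 1/3.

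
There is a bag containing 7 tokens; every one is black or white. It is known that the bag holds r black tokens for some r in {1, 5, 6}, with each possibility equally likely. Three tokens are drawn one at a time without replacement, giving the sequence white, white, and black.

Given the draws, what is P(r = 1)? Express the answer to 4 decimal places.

0.7500

For each hypothesis, P(data | H) works out to: P(data | r = 1) = (6/7)(5/6)(1/5) = 1/7; P(data | r = 5) = (2/7)(1/6)(5/5) = 1/21; P(data | r = 6) = (1/7)(0/6) = 0.
Multiplying each by its prior: 1/3 · 1/7 = 1/21, 1/3 · 1/21 = 1/63, 1/3 · 0 = 0; with total 4/63.
Hence P(r = 1 | data) = (1/21) / (4/63) = 3/4.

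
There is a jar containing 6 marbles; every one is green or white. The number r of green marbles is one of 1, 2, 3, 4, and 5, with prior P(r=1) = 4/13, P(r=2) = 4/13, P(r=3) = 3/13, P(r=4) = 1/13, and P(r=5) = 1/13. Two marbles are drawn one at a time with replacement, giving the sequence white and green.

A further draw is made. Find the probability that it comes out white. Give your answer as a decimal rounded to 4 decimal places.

The likelihood of the observed sequence under each hypothesis: P(data | r = 1) = (5/6)(1/6) = 5/36; P(data | r = 2) = (4/6)(2/6) = 2/9; P(data | r = 3) = (3/6)(3/6) = 1/4; P(data | r = 4) = (2/6)(4/6) = 2/9; P(data | r = 5) = (1/6)(5/6) = 5/36.
The prior-weighted likelihoods are 4/13 · 5/36 = 5/117, 4/13 · 2/9 = 8/117, 3/13 · 1/4 = 3/52, 1/13 · 2/9 = 2/117, 1/13 · 5/36 = 5/468; summing to 23/117.
Dividing through by the total gives posterior P(r = 1 | data) = 5/23, P(r = 2 | data) = 8/23, P(r = 3 | data) = 27/92, P(r = 4 | data) = 2/23, P(r = 5 | data) = 5/92.
The predictive probability is P(white next | data) = (5/6)(5/23) + (2/3)(8/23) + (1/2)(27/92) + (1/3)(2/23) + (1/6)(5/92) = 55/92.

0.5978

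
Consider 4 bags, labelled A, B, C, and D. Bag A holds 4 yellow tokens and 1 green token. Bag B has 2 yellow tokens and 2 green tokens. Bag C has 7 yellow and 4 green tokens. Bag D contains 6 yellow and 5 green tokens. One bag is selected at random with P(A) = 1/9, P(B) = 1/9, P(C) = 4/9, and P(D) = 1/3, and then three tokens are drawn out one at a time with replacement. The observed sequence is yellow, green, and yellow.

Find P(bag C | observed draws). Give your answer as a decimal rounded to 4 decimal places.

The likelihood of the observed sequence under each hypothesis: P(data | bag A) = (4/5)(1/5)(4/5) = 0.128; P(data | bag B) = (2/4)(2/4)(2/4) = 0.125; P(data | bag C) = (7/11)(4/11)(7/11) = 0.14726; P(data | bag D) = (6/11)(5/11)(6/11) = 0.13524.
The prior-weighted likelihoods are 1/9 · 0.128 = 0.014222, 1/9 · 0.125 = 0.013889, 4/9 · 0.14726 = 0.065448, 1/3 · 0.13524 = 0.045079; with total 0.13864.
Hence P(bag C | data) = (0.065448) / (0.13864) = 0.47208.

0.4721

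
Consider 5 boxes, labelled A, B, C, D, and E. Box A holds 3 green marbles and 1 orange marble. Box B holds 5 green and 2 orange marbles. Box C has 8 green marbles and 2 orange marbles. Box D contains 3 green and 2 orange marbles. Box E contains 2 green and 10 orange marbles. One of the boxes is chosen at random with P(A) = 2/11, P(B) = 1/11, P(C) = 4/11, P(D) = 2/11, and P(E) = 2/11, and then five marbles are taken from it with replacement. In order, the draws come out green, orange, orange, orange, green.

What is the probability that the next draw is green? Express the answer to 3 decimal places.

0.554

Under each hypothesis, the probability of the observed sequence is: P(data | box A) = (3/4)(1/4)(1/4)(1/4)(3/4) = 0.0087891; P(data | box B) = (5/7)(2/7)(2/7)(2/7)(5/7) = 0.0119; P(data | box C) = (8/10)(2/10)(2/10)(2/10)(8/10) = 0.00512; P(data | box D) = (3/5)(2/5)(2/5)(2/5)(3/5) = 0.02304; P(data | box E) = (2/12)(10/12)(10/12)(10/12)(2/12) = 0.016075.
Multiplying each by its prior: 2/11 · 0.0087891 = 0.001598, 1/11 · 0.0119 = 0.0010818, 4/11 · 0.00512 = 0.0018618, 2/11 · 0.02304 = 0.0041891, 2/11 · 0.016075 = 0.0029227; these sum to 0.011653.
Normalising, the posterior is P(box A | data) = 0.13713, P(box B | data) = 0.092831, P(box C | data) = 0.15977, P(box D | data) = 0.35947, P(box E | data) = 0.2508.
The predictive probability is P(green next | data) = (3/4)(0.13713) + (5/7)(0.092831) + (4/5)(0.15977) + (3/5)(0.35947) + (1/6)(0.2508) = 0.55445.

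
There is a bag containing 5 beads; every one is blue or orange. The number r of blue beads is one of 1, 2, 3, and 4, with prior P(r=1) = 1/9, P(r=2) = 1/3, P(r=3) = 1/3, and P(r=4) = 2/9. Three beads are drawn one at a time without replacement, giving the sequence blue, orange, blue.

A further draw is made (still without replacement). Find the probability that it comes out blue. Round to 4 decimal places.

For each hypothesis, P(data | H) works out to: P(data | r = 1) = (1/5)(4/4)(0/3) = 0; P(data | r = 2) = (2/5)(3/4)(1/3) = 1/10; P(data | r = 3) = (3/5)(2/4)(2/3) = 1/5; P(data | r = 4) = (4/5)(1/4)(3/3) = 1/5.
Weighting by the prior gives 1/9 · 0 = 0, 1/3 · 1/10 = 1/30, 1/3 · 1/5 = 1/15, 2/9 · 1/5 = 2/45; with total 13/90.
The posterior is then P(r = 1 | data) = 0, P(r = 2 | data) = 3/13, P(r = 3 | data) = 6/13, P(r = 4 | data) = 4/13.
Averaging over the posterior, P(blue next | data) = (0)(3/13) + (1/2)(6/13) + (1)(4/13) = 7/13.

0.5385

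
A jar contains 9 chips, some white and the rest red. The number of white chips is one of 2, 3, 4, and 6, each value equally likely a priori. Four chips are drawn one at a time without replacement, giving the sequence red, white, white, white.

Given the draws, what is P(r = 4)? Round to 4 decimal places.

0.2326

The likelihood of the observed sequence under each hypothesis: P(data | r = 2) = (7/9)(2/8)(1/7)(0/6) = 0; P(data | r = 3) = (6/9)(3/8)(2/7)(1/6) = 0.011905; P(data | r = 4) = (5/9)(4/8)(3/7)(2/6) = 0.039683; P(data | r = 6) = (3/9)(6/8)(5/7)(4/6) = 0.11905.
The prior-weighted likelihoods are 1/4 · 0 = 0, 1/4 · 0.011905 = 0.0029762, 1/4 · 0.039683 = 0.0099206, 1/4 · 0.11905 = 0.029762; summing to 0.042659.
Therefore the posterior P(r = 4 | data) = (0.0099206) / (0.042659) = 0.23256.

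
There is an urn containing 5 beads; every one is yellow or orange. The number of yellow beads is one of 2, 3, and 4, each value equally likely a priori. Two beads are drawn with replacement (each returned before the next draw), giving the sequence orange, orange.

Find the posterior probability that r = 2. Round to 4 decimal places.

Under each hypothesis, the probability of the observed sequence is: P(data | r = 2) = (3/5)(3/5) = 9/25; P(data | r = 3) = (2/5)(2/5) = 4/25; P(data | r = 4) = (1/5)(1/5) = 1/25.
Multiplying each by its prior: 1/3 · 9/25 = 3/25, 1/3 · 4/25 = 4/75, 1/3 · 1/25 = 1/75; these sum to 14/75.
Therefore the posterior P(r = 2 | data) = (3/25) / (14/75) = 9/14.

0.6429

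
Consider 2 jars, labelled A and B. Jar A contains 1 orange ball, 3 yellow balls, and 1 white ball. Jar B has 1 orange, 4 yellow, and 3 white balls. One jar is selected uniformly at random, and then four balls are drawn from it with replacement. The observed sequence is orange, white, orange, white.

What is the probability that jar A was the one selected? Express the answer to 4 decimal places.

0.4214

The likelihood of the observed sequence under each hypothesis: P(data | jar A) = (1/5)(1/5)(1/5)(1/5) = 0.0016; P(data | jar B) = (1/8)(3/8)(1/8)(3/8) = 0.0021973.
Multiplying each by its prior: 1/2 · 0.0016 = 0.0008, 1/2 · 0.0021973 = 0.0010986; these sum to 0.0018986.
Therefore the posterior P(jar A | data) = (0.0008) / (0.0018986) = 0.42136.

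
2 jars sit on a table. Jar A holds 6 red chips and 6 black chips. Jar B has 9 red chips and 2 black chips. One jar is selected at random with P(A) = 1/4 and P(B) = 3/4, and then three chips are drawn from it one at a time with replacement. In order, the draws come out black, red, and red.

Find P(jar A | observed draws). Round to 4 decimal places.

0.2550

The likelihood of the observed sequence under each hypothesis: P(data | jar A) = (6/12)(6/12)(6/12) = 0.125; P(data | jar B) = (2/11)(9/11)(9/11) = 0.12171.
Multiplying each by its prior: 1/4 · 0.125 = 0.03125, 3/4 · 0.12171 = 0.091285; with total 0.12253.
Therefore the posterior P(jar A | data) = (0.03125) / (0.12253) = 0.25503.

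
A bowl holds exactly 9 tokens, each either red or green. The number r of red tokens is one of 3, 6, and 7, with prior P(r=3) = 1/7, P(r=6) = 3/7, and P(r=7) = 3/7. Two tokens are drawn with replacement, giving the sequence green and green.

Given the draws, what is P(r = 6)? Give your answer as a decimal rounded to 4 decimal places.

0.3600

The likelihood of the observed sequence under each hypothesis: P(data | r = 3) = (6/9)(6/9) = 4/9; P(data | r = 6) = (3/9)(3/9) = 1/9; P(data | r = 7) = (2/9)(2/9) = 4/81.
Multiplying each by its prior: 1/7 · 4/9 = 4/63, 3/7 · 1/9 = 1/21, 3/7 · 4/81 = 4/189; with total 25/189.
Therefore the posterior P(r = 6 | data) = (1/21) / (25/189) = 9/25.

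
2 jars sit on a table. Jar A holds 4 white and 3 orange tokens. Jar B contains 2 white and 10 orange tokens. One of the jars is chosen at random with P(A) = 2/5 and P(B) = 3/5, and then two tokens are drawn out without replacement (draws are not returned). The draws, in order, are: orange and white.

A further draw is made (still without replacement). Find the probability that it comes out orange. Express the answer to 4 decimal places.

0.6215

Compute the likelihood of the observed sequence for each case: P(data | jar A) = (3/7)(4/6) = 2/7; P(data | jar B) = (10/12)(2/11) = 5/33.
Multiplying each by its prior: 2/5 · 2/7 = 4/35, 3/5 · 5/33 = 1/11; these sum to 79/385.
Normalising, the posterior is P(jar A | data) = 44/79, P(jar B | data) = 35/79.
So P(orange next | data) = Σ P(orange next | H) P(H | data) = (2/5)(44/79) + (9/10)(35/79) = 491/790.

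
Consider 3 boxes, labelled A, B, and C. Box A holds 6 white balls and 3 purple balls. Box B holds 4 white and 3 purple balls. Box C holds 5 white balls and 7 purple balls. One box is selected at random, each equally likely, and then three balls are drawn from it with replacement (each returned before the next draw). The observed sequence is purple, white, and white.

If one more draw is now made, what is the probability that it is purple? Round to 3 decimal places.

0.433

The likelihood of the observed sequence under each hypothesis: P(data | box A) = (3/9)(6/9)(6/9) = 0.14815; P(data | box B) = (3/7)(4/7)(4/7) = 0.13994; P(data | box C) = (7/12)(5/12)(5/12) = 0.10127.
Weighting by the prior gives 1/3 · 0.14815 = 0.049383, 1/3 · 0.13994 = 0.046647, 1/3 · 0.10127 = 0.033758; summing to 0.12979.
Normalising, the posterior is P(box A | data) = 0.38049, P(box B | data) = 0.35941, P(box C | data) = 0.2601.
So P(purple next | data) = Σ P(purple next | H) P(H | data) = (1/3)(0.38049) + (3/7)(0.35941) + (7/12)(0.2601) = 0.43259.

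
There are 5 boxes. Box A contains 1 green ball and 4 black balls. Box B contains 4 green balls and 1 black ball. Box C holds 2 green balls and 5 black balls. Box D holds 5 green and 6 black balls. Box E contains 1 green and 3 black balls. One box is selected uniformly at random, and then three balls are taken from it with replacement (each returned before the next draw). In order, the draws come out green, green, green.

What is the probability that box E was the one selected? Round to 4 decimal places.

For each hypothesis, P(data | H) works out to: P(data | box A) = (1/5)(1/5)(1/5) = 0.008; P(data | box B) = (4/5)(4/5)(4/5) = 0.512; P(data | box C) = (2/7)(2/7)(2/7) = 0.023324; P(data | box D) = (5/11)(5/11)(5/11) = 0.093914; P(data | box E) = (1/4)(1/4)(1/4) = 0.015625.
Weighting by the prior gives 1/5 · 0.008 = 0.0016, 1/5 · 0.512 = 0.1024, 1/5 · 0.023324 = 0.0046647, 1/5 · 0.093914 = 0.018783, 1/5 · 0.015625 = 0.003125; with total 0.13057.
By Bayes' rule, P(box E | data) = (0.003125) / (0.13057) = 0.023933.

0.0239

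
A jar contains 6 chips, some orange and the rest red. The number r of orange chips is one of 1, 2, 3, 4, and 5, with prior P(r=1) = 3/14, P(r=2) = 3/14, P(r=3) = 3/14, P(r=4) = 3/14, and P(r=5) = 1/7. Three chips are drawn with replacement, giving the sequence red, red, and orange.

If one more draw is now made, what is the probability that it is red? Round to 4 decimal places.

0.5957

Under each hypothesis, the probability of the observed sequence is: P(data | r = 1) = (5/6)(5/6)(1/6) = 0.11574; P(data | r = 2) = (4/6)(4/6)(2/6) = 0.14815; P(data | r = 3) = (3/6)(3/6)(3/6) = 0.125; P(data | r = 4) = (2/6)(2/6)(4/6) = 0.074074; P(data | r = 5) = (1/6)(1/6)(5/6) = 0.023148.
The prior-weighted likelihoods are 3/14 · 0.11574 = 0.024802, 3/14 · 0.14815 = 0.031746, 3/14 · 0.125 = 0.026786, 3/14 · 0.074074 = 0.015873, 1/7 · 0.023148 = 0.0033069; these sum to 0.10251.
Dividing through by the total gives posterior P(r = 1 | data) = 0.24194, P(r = 2 | data) = 0.30968, P(r = 3 | data) = 0.26129, P(r = 4 | data) = 0.15484, P(r = 5 | data) = 0.032258.
The predictive probability is P(red next | data) = (5/6)(0.24194) + (2/3)(0.30968) + (1/2)(0.26129) + (1/3)(0.15484) + (1/6)(0.032258) = 0.5957.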